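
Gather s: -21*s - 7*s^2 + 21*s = -7*s^2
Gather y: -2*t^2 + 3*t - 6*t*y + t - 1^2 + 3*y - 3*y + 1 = -2*t^2 - 6*t*y + 4*t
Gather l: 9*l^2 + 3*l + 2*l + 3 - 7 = 9*l^2 + 5*l - 4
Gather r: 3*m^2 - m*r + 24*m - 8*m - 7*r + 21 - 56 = 3*m^2 + 16*m + r*(-m - 7) - 35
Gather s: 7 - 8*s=7 - 8*s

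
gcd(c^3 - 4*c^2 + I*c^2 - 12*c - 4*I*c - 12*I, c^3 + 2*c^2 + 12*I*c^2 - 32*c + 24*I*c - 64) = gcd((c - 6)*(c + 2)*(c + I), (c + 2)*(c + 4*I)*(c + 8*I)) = c + 2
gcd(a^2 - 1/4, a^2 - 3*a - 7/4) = a + 1/2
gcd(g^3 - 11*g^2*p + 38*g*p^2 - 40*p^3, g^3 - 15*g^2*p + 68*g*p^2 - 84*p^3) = -g + 2*p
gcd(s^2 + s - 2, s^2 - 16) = 1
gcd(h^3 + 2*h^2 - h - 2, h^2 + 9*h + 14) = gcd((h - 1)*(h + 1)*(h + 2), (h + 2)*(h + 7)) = h + 2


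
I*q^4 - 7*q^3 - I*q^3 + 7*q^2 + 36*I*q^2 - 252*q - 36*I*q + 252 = (q - 6*I)*(q + 6*I)*(q + 7*I)*(I*q - I)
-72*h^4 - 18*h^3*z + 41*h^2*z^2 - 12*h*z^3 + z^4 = (-6*h + z)*(-4*h + z)*(-3*h + z)*(h + z)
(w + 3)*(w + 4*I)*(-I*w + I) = -I*w^3 + 4*w^2 - 2*I*w^2 + 8*w + 3*I*w - 12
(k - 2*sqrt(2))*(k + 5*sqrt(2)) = k^2 + 3*sqrt(2)*k - 20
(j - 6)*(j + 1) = j^2 - 5*j - 6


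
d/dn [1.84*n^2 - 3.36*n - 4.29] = 3.68*n - 3.36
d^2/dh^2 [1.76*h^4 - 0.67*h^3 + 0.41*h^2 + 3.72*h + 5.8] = 21.12*h^2 - 4.02*h + 0.82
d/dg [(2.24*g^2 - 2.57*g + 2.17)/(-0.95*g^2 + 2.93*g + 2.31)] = (4.1217*g^2 + 14.4718*g - 12.2948)/(0.9025*g^4 - 5.567*g^3 + 4.1959*g^2 + 13.5366*g + 5.3361)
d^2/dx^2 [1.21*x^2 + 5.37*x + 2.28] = 2.42000000000000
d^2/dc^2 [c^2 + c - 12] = 2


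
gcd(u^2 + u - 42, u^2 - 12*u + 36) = u - 6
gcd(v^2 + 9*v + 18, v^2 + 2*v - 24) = v + 6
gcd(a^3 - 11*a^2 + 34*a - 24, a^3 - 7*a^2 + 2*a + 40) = a - 4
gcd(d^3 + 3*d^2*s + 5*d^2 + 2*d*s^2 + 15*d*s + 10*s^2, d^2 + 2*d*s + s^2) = d + s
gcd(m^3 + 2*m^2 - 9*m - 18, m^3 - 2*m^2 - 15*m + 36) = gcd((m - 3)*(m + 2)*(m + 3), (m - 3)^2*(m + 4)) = m - 3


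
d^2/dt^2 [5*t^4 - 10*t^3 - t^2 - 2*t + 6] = 60*t^2 - 60*t - 2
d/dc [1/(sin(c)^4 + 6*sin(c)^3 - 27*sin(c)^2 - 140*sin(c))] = 2*(-2*sin(c)^3 - 9*sin(c)^2 + 27*sin(c) + 70)*cos(c)/((sin(c)^3 + 6*sin(c)^2 - 27*sin(c) - 140)^2*sin(c)^2)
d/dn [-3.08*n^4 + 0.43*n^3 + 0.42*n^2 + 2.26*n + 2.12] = -12.32*n^3 + 1.29*n^2 + 0.84*n + 2.26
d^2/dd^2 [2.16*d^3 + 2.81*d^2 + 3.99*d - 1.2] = 12.96*d + 5.62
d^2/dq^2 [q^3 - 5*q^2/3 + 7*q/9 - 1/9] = 6*q - 10/3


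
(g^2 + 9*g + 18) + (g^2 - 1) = 2*g^2 + 9*g + 17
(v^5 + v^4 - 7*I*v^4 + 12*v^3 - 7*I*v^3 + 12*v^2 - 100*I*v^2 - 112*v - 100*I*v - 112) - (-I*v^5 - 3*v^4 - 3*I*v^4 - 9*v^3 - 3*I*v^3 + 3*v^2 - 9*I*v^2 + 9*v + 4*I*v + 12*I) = v^5 + I*v^5 + 4*v^4 - 4*I*v^4 + 21*v^3 - 4*I*v^3 + 9*v^2 - 91*I*v^2 - 121*v - 104*I*v - 112 - 12*I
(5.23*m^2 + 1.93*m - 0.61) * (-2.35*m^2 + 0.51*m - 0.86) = -12.2905*m^4 - 1.8682*m^3 - 2.08*m^2 - 1.9709*m + 0.5246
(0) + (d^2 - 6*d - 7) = d^2 - 6*d - 7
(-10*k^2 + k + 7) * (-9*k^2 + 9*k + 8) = 90*k^4 - 99*k^3 - 134*k^2 + 71*k + 56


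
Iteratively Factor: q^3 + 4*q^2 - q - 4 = (q + 1)*(q^2 + 3*q - 4) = (q + 1)*(q + 4)*(q - 1)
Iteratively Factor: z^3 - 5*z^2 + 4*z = (z - 1)*(z^2 - 4*z) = (z - 4)*(z - 1)*(z)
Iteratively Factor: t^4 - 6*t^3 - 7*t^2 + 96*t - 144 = (t - 4)*(t^3 - 2*t^2 - 15*t + 36) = (t - 4)*(t - 3)*(t^2 + t - 12) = (t - 4)*(t - 3)^2*(t + 4)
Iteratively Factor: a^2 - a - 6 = (a - 3)*(a + 2)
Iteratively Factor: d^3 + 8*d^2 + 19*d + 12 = (d + 1)*(d^2 + 7*d + 12) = (d + 1)*(d + 3)*(d + 4)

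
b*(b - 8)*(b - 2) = b^3 - 10*b^2 + 16*b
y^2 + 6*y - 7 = (y - 1)*(y + 7)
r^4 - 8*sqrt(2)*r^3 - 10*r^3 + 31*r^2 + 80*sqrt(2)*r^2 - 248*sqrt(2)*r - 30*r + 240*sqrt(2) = (r - 5)*(r - 3)*(r - 2)*(r - 8*sqrt(2))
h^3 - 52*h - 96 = (h - 8)*(h + 2)*(h + 6)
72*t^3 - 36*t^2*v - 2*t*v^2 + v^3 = (-6*t + v)*(-2*t + v)*(6*t + v)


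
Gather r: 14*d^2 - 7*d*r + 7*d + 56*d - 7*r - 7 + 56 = 14*d^2 + 63*d + r*(-7*d - 7) + 49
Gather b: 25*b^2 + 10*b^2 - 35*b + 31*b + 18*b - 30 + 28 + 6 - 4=35*b^2 + 14*b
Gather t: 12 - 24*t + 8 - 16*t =20 - 40*t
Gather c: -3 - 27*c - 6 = -27*c - 9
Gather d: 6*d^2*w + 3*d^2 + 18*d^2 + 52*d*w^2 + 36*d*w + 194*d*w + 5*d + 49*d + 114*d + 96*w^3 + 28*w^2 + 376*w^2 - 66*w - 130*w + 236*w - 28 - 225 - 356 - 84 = d^2*(6*w + 21) + d*(52*w^2 + 230*w + 168) + 96*w^3 + 404*w^2 + 40*w - 693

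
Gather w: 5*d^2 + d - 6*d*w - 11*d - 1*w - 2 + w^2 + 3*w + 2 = 5*d^2 - 10*d + w^2 + w*(2 - 6*d)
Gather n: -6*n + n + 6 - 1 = 5 - 5*n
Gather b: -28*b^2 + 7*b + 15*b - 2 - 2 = -28*b^2 + 22*b - 4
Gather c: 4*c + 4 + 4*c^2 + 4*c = 4*c^2 + 8*c + 4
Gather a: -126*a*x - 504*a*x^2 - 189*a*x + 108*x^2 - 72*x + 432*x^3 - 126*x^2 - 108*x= a*(-504*x^2 - 315*x) + 432*x^3 - 18*x^2 - 180*x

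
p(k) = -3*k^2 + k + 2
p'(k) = 1 - 6*k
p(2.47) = -13.83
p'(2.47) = -13.82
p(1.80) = -5.92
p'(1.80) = -9.80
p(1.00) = 0.00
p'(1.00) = -5.00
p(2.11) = -9.25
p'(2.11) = -11.66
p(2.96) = -21.32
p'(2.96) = -16.76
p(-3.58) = -40.03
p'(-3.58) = 22.48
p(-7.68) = -182.63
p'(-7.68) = 47.08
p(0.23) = 2.07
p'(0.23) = -0.38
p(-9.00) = -250.00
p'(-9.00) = 55.00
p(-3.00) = -28.00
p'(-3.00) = 19.00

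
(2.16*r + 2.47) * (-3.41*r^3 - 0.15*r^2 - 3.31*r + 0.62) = -7.3656*r^4 - 8.7467*r^3 - 7.5201*r^2 - 6.8365*r + 1.5314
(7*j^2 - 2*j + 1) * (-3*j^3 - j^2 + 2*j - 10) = -21*j^5 - j^4 + 13*j^3 - 75*j^2 + 22*j - 10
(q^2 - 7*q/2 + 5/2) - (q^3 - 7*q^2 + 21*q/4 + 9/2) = -q^3 + 8*q^2 - 35*q/4 - 2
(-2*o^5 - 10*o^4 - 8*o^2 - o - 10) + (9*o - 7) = -2*o^5 - 10*o^4 - 8*o^2 + 8*o - 17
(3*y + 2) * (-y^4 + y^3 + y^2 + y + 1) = -3*y^5 + y^4 + 5*y^3 + 5*y^2 + 5*y + 2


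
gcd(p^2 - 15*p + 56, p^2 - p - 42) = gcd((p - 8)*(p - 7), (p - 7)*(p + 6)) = p - 7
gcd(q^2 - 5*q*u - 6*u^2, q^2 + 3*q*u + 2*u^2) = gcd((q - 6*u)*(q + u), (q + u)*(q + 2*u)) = q + u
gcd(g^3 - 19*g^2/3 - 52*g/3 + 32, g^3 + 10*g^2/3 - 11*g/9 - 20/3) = g^2 + 5*g/3 - 4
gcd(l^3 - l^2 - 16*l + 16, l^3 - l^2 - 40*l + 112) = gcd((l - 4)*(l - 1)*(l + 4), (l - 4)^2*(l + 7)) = l - 4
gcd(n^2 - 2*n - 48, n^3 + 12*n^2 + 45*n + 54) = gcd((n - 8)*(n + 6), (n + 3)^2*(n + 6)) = n + 6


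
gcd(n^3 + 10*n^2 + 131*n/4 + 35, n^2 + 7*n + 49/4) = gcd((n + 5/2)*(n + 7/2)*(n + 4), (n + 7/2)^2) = n + 7/2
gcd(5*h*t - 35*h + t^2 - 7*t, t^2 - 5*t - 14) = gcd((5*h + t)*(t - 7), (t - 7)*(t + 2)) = t - 7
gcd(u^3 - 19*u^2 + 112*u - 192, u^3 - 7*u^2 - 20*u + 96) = u^2 - 11*u + 24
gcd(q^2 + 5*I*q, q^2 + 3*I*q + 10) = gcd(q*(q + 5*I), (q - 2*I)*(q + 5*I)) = q + 5*I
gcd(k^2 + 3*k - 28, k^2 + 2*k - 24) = k - 4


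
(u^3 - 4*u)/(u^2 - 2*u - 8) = u*(u - 2)/(u - 4)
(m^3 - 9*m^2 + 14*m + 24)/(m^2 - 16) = (m^2 - 5*m - 6)/(m + 4)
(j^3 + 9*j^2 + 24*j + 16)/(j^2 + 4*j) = j + 5 + 4/j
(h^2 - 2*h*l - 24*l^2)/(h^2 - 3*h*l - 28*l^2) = (h - 6*l)/(h - 7*l)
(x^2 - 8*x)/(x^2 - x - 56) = x/(x + 7)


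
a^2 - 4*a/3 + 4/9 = (a - 2/3)^2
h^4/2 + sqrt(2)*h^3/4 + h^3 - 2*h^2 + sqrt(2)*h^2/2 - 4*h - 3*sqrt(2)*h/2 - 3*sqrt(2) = (h/2 + sqrt(2)/2)*(h + 2)*(h - 3*sqrt(2)/2)*(h + sqrt(2))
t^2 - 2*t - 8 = (t - 4)*(t + 2)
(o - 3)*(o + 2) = o^2 - o - 6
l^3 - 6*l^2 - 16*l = l*(l - 8)*(l + 2)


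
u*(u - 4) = u^2 - 4*u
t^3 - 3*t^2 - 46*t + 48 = (t - 8)*(t - 1)*(t + 6)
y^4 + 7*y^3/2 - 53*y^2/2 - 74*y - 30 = (y - 5)*(y + 1/2)*(y + 2)*(y + 6)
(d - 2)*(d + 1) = d^2 - d - 2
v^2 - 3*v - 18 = (v - 6)*(v + 3)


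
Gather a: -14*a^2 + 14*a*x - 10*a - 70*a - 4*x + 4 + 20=-14*a^2 + a*(14*x - 80) - 4*x + 24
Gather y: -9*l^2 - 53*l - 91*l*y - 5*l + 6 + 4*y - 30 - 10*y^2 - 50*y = -9*l^2 - 58*l - 10*y^2 + y*(-91*l - 46) - 24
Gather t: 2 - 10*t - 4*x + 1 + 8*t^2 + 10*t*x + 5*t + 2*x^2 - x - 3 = 8*t^2 + t*(10*x - 5) + 2*x^2 - 5*x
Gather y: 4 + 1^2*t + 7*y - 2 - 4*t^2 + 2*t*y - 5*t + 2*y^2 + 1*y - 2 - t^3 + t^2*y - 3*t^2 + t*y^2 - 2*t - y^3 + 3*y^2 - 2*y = -t^3 - 7*t^2 - 6*t - y^3 + y^2*(t + 5) + y*(t^2 + 2*t + 6)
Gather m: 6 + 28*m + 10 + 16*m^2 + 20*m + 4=16*m^2 + 48*m + 20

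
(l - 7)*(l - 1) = l^2 - 8*l + 7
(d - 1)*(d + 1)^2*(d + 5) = d^4 + 6*d^3 + 4*d^2 - 6*d - 5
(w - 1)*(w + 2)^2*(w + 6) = w^4 + 9*w^3 + 18*w^2 - 4*w - 24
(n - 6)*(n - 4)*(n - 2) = n^3 - 12*n^2 + 44*n - 48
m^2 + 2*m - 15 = (m - 3)*(m + 5)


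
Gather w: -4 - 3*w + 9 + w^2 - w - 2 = w^2 - 4*w + 3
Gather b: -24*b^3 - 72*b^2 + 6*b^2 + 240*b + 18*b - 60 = -24*b^3 - 66*b^2 + 258*b - 60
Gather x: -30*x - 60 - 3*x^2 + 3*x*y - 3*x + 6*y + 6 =-3*x^2 + x*(3*y - 33) + 6*y - 54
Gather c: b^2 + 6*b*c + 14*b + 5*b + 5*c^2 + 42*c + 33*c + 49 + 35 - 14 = b^2 + 19*b + 5*c^2 + c*(6*b + 75) + 70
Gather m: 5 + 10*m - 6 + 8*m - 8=18*m - 9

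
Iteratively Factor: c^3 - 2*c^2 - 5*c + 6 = (c + 2)*(c^2 - 4*c + 3) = (c - 3)*(c + 2)*(c - 1)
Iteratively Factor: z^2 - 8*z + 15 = (z - 5)*(z - 3)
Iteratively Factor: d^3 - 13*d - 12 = (d + 3)*(d^2 - 3*d - 4) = (d + 1)*(d + 3)*(d - 4)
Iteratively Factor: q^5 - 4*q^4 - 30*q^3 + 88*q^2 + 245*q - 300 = (q - 5)*(q^4 + q^3 - 25*q^2 - 37*q + 60) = (q - 5)*(q + 3)*(q^3 - 2*q^2 - 19*q + 20) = (q - 5)*(q + 3)*(q + 4)*(q^2 - 6*q + 5) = (q - 5)*(q - 1)*(q + 3)*(q + 4)*(q - 5)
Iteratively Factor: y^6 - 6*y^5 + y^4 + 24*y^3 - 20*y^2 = (y - 1)*(y^5 - 5*y^4 - 4*y^3 + 20*y^2) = y*(y - 1)*(y^4 - 5*y^3 - 4*y^2 + 20*y) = y^2*(y - 1)*(y^3 - 5*y^2 - 4*y + 20) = y^2*(y - 5)*(y - 1)*(y^2 - 4) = y^2*(y - 5)*(y - 1)*(y + 2)*(y - 2)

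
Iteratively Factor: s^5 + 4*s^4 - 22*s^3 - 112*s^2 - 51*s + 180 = (s - 1)*(s^4 + 5*s^3 - 17*s^2 - 129*s - 180) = (s - 5)*(s - 1)*(s^3 + 10*s^2 + 33*s + 36) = (s - 5)*(s - 1)*(s + 3)*(s^2 + 7*s + 12) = (s - 5)*(s - 1)*(s + 3)*(s + 4)*(s + 3)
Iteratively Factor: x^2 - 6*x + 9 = (x - 3)*(x - 3)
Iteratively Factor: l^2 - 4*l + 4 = (l - 2)*(l - 2)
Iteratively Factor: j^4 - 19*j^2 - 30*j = (j)*(j^3 - 19*j - 30) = j*(j + 2)*(j^2 - 2*j - 15) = j*(j + 2)*(j + 3)*(j - 5)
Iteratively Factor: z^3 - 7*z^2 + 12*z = (z - 3)*(z^2 - 4*z) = (z - 4)*(z - 3)*(z)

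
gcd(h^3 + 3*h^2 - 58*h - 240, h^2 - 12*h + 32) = h - 8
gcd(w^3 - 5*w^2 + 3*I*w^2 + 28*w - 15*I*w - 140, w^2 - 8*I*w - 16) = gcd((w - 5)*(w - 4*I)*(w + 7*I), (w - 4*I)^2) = w - 4*I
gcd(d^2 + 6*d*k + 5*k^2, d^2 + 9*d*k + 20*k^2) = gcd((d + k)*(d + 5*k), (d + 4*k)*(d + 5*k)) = d + 5*k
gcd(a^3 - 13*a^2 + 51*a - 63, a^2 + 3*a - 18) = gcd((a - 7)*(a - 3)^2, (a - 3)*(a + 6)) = a - 3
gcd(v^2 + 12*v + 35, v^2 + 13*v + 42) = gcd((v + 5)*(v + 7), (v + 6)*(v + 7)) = v + 7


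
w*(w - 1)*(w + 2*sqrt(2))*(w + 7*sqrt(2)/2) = w^4 - w^3 + 11*sqrt(2)*w^3/2 - 11*sqrt(2)*w^2/2 + 14*w^2 - 14*w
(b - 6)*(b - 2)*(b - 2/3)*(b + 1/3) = b^4 - 25*b^3/3 + 130*b^2/9 - 20*b/9 - 8/3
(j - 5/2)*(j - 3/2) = j^2 - 4*j + 15/4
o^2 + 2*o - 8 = (o - 2)*(o + 4)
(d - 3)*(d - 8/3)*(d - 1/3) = d^3 - 6*d^2 + 89*d/9 - 8/3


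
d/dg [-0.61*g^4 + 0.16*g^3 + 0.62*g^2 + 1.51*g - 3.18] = -2.44*g^3 + 0.48*g^2 + 1.24*g + 1.51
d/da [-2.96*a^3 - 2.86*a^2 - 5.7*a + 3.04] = -8.88*a^2 - 5.72*a - 5.7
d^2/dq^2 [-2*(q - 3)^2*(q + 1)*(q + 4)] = -24*q^2 + 12*q + 68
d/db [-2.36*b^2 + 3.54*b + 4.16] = 3.54 - 4.72*b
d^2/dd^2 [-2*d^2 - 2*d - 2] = -4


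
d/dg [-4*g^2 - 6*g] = -8*g - 6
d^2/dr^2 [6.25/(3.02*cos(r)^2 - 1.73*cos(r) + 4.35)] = (-228.01*(1 - cos(r)^2)^2 + 97.96125*cos(r)^3 + 195.714375*cos(r)^2 - 242.956875*cos(r) + 101.20875)/(3.02*cos(r)^2 - 1.73*cos(r) + 4.35)^3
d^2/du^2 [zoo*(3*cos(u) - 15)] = zoo*cos(u)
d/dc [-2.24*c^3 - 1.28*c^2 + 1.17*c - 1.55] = -6.72*c^2 - 2.56*c + 1.17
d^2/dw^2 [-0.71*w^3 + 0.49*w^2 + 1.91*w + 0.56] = 0.98 - 4.26*w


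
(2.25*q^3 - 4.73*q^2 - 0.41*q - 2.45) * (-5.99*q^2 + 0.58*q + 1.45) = -13.4775*q^5 + 29.6377*q^4 + 2.975*q^3 + 7.5792*q^2 - 2.0155*q - 3.5525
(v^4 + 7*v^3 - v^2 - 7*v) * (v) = v^5 + 7*v^4 - v^3 - 7*v^2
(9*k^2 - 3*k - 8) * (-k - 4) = -9*k^3 - 33*k^2 + 20*k + 32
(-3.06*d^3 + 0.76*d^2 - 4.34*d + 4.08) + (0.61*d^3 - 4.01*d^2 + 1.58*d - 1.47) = -2.45*d^3 - 3.25*d^2 - 2.76*d + 2.61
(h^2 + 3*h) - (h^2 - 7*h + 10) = 10*h - 10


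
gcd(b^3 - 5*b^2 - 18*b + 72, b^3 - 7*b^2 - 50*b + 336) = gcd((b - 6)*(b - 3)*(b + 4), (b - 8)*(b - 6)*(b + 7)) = b - 6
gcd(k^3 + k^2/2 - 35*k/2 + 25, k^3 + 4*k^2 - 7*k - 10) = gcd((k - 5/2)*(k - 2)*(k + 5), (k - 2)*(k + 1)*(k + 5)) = k^2 + 3*k - 10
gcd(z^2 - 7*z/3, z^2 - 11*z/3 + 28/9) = z - 7/3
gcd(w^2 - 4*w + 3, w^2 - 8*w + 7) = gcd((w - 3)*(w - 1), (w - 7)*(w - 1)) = w - 1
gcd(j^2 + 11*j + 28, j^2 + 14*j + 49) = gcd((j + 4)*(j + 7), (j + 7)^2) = j + 7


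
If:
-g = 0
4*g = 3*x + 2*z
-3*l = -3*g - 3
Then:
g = 0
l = 1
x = -2*z/3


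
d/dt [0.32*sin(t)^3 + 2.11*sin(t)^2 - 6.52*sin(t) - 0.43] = (0.96*sin(t)^2 + 4.22*sin(t) - 6.52)*cos(t)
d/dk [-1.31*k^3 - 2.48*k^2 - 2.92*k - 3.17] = -3.93*k^2 - 4.96*k - 2.92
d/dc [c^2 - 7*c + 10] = 2*c - 7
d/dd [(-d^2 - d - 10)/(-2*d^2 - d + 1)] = (-d^2 - 42*d - 11)/(4*d^4 + 4*d^3 - 3*d^2 - 2*d + 1)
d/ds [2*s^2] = 4*s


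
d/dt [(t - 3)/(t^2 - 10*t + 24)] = (t^2 - 10*t - 2*(t - 5)*(t - 3) + 24)/(t^2 - 10*t + 24)^2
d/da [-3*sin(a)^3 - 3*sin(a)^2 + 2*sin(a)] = (-9*sin(a)^2 - 6*sin(a) + 2)*cos(a)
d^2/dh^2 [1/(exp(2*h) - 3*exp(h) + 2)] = ((3 - 4*exp(h))*(exp(2*h) - 3*exp(h) + 2) + 2*(2*exp(h) - 3)^2*exp(h))*exp(h)/(exp(2*h) - 3*exp(h) + 2)^3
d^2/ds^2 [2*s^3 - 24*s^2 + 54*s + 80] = 12*s - 48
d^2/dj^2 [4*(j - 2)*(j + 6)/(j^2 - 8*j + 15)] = 24*(4*j^3 - 27*j^2 + 36*j + 39)/(j^6 - 24*j^5 + 237*j^4 - 1232*j^3 + 3555*j^2 - 5400*j + 3375)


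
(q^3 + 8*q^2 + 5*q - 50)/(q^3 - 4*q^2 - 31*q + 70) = (q + 5)/(q - 7)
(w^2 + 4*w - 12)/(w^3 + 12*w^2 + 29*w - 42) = (w - 2)/(w^2 + 6*w - 7)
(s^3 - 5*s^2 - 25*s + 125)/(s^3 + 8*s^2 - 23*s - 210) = (s^2 - 25)/(s^2 + 13*s + 42)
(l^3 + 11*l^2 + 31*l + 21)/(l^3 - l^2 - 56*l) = (l^2 + 4*l + 3)/(l*(l - 8))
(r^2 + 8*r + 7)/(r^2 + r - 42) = (r + 1)/(r - 6)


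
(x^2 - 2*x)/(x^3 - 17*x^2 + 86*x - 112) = x/(x^2 - 15*x + 56)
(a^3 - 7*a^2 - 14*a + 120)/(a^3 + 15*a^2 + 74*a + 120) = (a^2 - 11*a + 30)/(a^2 + 11*a + 30)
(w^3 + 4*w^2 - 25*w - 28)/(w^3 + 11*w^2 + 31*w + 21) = (w - 4)/(w + 3)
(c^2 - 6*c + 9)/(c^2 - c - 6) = (c - 3)/(c + 2)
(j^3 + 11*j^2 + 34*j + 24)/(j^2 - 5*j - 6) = (j^2 + 10*j + 24)/(j - 6)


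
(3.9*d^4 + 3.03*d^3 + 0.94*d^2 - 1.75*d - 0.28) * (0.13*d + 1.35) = 0.507*d^5 + 5.6589*d^4 + 4.2127*d^3 + 1.0415*d^2 - 2.3989*d - 0.378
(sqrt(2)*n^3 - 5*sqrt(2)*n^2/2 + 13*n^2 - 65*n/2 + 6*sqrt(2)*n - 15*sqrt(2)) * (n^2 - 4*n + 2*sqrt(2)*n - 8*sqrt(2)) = sqrt(2)*n^5 - 13*sqrt(2)*n^4/2 + 17*n^4 - 221*n^3/2 + 42*sqrt(2)*n^3 - 208*sqrt(2)*n^2 + 194*n^2 - 156*n + 320*sqrt(2)*n + 240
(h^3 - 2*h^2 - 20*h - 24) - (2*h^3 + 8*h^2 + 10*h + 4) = -h^3 - 10*h^2 - 30*h - 28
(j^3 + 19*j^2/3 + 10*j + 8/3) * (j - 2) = j^4 + 13*j^3/3 - 8*j^2/3 - 52*j/3 - 16/3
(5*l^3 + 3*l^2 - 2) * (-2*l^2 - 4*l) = -10*l^5 - 26*l^4 - 12*l^3 + 4*l^2 + 8*l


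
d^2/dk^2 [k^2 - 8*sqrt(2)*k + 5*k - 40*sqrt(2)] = 2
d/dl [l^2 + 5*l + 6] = 2*l + 5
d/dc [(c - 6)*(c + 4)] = 2*c - 2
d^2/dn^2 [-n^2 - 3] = -2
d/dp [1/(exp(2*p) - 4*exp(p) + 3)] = 2*(2 - exp(p))*exp(p)/(exp(2*p) - 4*exp(p) + 3)^2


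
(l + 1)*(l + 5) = l^2 + 6*l + 5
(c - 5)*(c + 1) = c^2 - 4*c - 5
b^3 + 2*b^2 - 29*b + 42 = (b - 3)*(b - 2)*(b + 7)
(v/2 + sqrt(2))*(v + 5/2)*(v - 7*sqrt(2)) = v^3/2 - 5*sqrt(2)*v^2/2 + 5*v^2/4 - 14*v - 25*sqrt(2)*v/4 - 35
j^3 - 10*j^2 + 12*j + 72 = (j - 6)^2*(j + 2)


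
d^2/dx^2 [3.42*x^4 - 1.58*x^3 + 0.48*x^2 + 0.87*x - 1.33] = 41.04*x^2 - 9.48*x + 0.96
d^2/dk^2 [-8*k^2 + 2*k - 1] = -16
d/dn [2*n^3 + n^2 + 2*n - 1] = 6*n^2 + 2*n + 2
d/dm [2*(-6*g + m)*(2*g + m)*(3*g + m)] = -48*g^2 - 4*g*m + 6*m^2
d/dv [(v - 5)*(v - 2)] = 2*v - 7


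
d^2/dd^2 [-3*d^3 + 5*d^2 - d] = 10 - 18*d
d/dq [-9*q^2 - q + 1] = -18*q - 1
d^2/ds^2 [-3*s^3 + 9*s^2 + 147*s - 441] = 18 - 18*s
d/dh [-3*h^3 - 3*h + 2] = -9*h^2 - 3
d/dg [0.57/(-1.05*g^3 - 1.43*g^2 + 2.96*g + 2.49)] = (1.7955*g^2 + 1.6302*g - 1.6872)/(1.05*g^3 + 1.43*g^2 - 2.96*g - 2.49)^2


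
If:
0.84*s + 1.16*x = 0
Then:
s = -1.38095238095238*x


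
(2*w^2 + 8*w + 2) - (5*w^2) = -3*w^2 + 8*w + 2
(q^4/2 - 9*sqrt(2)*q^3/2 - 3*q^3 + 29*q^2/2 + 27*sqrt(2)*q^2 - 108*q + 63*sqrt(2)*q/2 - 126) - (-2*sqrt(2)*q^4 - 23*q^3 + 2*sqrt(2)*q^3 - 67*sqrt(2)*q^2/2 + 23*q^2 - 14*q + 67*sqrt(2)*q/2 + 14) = q^4/2 + 2*sqrt(2)*q^4 - 13*sqrt(2)*q^3/2 + 20*q^3 - 17*q^2/2 + 121*sqrt(2)*q^2/2 - 94*q - 2*sqrt(2)*q - 140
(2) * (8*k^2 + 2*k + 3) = 16*k^2 + 4*k + 6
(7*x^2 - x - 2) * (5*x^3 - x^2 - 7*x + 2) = 35*x^5 - 12*x^4 - 58*x^3 + 23*x^2 + 12*x - 4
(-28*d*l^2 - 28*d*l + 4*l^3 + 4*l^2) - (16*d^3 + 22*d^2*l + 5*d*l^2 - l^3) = -16*d^3 - 22*d^2*l - 33*d*l^2 - 28*d*l + 5*l^3 + 4*l^2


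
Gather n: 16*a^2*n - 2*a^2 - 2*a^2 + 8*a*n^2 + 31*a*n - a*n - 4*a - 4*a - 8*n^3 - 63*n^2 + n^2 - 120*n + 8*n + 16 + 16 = -4*a^2 - 8*a - 8*n^3 + n^2*(8*a - 62) + n*(16*a^2 + 30*a - 112) + 32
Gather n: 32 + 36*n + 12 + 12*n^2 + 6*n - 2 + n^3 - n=n^3 + 12*n^2 + 41*n + 42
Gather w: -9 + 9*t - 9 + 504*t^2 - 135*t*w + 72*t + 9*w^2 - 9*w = 504*t^2 + 81*t + 9*w^2 + w*(-135*t - 9) - 18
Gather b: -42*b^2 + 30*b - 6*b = -42*b^2 + 24*b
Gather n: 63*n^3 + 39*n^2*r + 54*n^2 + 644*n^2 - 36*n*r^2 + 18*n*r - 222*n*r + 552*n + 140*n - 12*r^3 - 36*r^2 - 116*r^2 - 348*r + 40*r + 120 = 63*n^3 + n^2*(39*r + 698) + n*(-36*r^2 - 204*r + 692) - 12*r^3 - 152*r^2 - 308*r + 120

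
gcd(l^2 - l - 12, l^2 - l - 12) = l^2 - l - 12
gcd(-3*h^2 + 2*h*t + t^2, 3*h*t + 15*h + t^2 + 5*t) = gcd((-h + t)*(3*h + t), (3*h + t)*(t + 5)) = 3*h + t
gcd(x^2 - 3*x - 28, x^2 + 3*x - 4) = x + 4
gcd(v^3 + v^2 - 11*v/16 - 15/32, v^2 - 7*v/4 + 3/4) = v - 3/4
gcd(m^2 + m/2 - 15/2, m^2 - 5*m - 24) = m + 3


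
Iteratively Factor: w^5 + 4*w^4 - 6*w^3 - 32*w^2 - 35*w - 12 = (w + 4)*(w^4 - 6*w^2 - 8*w - 3) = (w - 3)*(w + 4)*(w^3 + 3*w^2 + 3*w + 1) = (w - 3)*(w + 1)*(w + 4)*(w^2 + 2*w + 1) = (w - 3)*(w + 1)^2*(w + 4)*(w + 1)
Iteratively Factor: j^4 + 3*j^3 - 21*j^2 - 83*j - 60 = (j + 1)*(j^3 + 2*j^2 - 23*j - 60) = (j + 1)*(j + 3)*(j^2 - j - 20) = (j - 5)*(j + 1)*(j + 3)*(j + 4)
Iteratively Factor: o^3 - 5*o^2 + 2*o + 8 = (o + 1)*(o^2 - 6*o + 8) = (o - 2)*(o + 1)*(o - 4)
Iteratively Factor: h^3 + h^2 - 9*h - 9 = (h + 3)*(h^2 - 2*h - 3) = (h + 1)*(h + 3)*(h - 3)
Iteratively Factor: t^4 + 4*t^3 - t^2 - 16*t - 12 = (t + 2)*(t^3 + 2*t^2 - 5*t - 6) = (t + 2)*(t + 3)*(t^2 - t - 2) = (t - 2)*(t + 2)*(t + 3)*(t + 1)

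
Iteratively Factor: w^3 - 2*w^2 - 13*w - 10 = (w + 2)*(w^2 - 4*w - 5) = (w + 1)*(w + 2)*(w - 5)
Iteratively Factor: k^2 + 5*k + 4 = (k + 4)*(k + 1)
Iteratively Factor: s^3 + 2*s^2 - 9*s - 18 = (s + 2)*(s^2 - 9) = (s + 2)*(s + 3)*(s - 3)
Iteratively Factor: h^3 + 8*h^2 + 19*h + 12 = (h + 3)*(h^2 + 5*h + 4) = (h + 1)*(h + 3)*(h + 4)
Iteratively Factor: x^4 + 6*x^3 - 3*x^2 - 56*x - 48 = (x + 4)*(x^3 + 2*x^2 - 11*x - 12) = (x + 1)*(x + 4)*(x^2 + x - 12) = (x + 1)*(x + 4)^2*(x - 3)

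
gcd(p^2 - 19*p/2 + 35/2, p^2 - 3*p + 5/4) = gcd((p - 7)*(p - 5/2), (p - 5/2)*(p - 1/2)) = p - 5/2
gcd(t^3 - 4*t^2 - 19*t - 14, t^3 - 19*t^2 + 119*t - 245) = t - 7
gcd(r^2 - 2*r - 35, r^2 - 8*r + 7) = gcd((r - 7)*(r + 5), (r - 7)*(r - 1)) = r - 7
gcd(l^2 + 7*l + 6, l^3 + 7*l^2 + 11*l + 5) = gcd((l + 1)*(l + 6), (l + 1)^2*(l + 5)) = l + 1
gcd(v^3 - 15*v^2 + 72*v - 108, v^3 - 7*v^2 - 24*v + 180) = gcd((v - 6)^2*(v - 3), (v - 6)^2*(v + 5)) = v^2 - 12*v + 36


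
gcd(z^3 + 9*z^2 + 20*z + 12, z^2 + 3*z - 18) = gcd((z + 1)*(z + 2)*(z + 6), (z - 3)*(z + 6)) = z + 6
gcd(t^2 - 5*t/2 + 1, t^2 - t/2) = t - 1/2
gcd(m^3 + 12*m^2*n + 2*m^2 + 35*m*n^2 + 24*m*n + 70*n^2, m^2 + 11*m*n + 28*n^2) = m + 7*n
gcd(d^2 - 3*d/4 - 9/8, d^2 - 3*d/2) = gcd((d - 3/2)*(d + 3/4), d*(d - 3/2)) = d - 3/2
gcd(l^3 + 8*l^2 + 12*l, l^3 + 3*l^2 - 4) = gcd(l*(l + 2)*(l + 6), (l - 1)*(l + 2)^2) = l + 2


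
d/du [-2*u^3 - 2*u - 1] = -6*u^2 - 2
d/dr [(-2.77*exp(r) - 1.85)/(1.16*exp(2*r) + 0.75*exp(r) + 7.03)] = (3.2132*exp(2*r) + 4.292*exp(r) - 18.0856)*exp(r)/(1.3456*exp(4*r) + 1.74*exp(3*r) + 16.8721*exp(2*r) + 10.545*exp(r) + 49.4209)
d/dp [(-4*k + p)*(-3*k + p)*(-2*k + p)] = 26*k^2 - 18*k*p + 3*p^2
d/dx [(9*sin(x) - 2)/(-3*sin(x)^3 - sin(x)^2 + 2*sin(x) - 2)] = (54*sin(x)^3 - 9*sin(x)^2 - 4*sin(x) - 14)*cos(x)/(3*sin(x)^3 + sin(x)^2 - 2*sin(x) + 2)^2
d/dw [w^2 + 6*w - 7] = 2*w + 6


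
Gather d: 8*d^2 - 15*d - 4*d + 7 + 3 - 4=8*d^2 - 19*d + 6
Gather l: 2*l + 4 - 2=2*l + 2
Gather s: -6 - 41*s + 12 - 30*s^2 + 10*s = -30*s^2 - 31*s + 6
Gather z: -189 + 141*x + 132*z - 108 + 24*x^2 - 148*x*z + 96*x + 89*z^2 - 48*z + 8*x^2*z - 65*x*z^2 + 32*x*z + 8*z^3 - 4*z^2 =24*x^2 + 237*x + 8*z^3 + z^2*(85 - 65*x) + z*(8*x^2 - 116*x + 84) - 297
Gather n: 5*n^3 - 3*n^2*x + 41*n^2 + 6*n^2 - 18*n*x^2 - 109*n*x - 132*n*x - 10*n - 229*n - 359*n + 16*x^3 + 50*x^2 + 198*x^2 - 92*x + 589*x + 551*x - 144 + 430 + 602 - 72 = 5*n^3 + n^2*(47 - 3*x) + n*(-18*x^2 - 241*x - 598) + 16*x^3 + 248*x^2 + 1048*x + 816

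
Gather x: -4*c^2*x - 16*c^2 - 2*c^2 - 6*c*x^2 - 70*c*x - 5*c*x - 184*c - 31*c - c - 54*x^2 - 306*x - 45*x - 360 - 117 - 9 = -18*c^2 - 216*c + x^2*(-6*c - 54) + x*(-4*c^2 - 75*c - 351) - 486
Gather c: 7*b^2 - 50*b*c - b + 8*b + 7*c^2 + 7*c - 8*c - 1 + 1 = 7*b^2 + 7*b + 7*c^2 + c*(-50*b - 1)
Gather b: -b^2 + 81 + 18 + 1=100 - b^2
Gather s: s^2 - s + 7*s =s^2 + 6*s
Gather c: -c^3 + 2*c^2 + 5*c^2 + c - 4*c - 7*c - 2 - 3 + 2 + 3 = -c^3 + 7*c^2 - 10*c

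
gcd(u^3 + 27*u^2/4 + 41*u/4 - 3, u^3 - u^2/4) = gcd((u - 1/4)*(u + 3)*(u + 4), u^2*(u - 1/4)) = u - 1/4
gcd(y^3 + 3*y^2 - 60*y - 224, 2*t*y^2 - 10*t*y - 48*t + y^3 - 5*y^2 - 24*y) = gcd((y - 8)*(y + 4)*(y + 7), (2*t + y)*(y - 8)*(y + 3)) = y - 8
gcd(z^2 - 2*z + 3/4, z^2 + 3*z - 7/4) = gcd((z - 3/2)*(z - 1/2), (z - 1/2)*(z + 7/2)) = z - 1/2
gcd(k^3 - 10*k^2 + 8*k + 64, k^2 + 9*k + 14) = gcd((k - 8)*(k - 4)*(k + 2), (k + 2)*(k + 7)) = k + 2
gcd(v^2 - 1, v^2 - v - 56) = 1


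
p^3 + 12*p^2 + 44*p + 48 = (p + 2)*(p + 4)*(p + 6)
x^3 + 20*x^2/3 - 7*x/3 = x*(x - 1/3)*(x + 7)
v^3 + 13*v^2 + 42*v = v*(v + 6)*(v + 7)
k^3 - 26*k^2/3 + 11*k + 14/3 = (k - 7)*(k - 2)*(k + 1/3)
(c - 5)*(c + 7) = c^2 + 2*c - 35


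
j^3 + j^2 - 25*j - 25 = (j - 5)*(j + 1)*(j + 5)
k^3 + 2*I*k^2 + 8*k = k*(k - 2*I)*(k + 4*I)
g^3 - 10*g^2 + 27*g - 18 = (g - 6)*(g - 3)*(g - 1)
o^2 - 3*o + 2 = (o - 2)*(o - 1)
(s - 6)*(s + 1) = s^2 - 5*s - 6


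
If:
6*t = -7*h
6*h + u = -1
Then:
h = -u/6 - 1/6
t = 7*u/36 + 7/36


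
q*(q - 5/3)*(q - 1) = q^3 - 8*q^2/3 + 5*q/3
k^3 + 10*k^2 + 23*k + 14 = (k + 1)*(k + 2)*(k + 7)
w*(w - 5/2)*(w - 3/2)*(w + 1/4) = w^4 - 15*w^3/4 + 11*w^2/4 + 15*w/16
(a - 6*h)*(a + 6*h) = a^2 - 36*h^2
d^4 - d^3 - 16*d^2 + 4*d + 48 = (d - 4)*(d - 2)*(d + 2)*(d + 3)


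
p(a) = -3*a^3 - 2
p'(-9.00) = -729.00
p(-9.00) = 2185.00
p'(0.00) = 0.00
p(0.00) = -2.00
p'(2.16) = -41.99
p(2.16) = -32.23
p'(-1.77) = -28.20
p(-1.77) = 14.64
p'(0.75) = -5.06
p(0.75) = -3.27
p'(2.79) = -70.06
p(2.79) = -67.15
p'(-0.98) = -8.64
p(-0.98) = 0.82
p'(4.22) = -160.28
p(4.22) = -227.45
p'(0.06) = -0.03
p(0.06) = -2.00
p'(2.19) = -43.16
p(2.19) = -33.51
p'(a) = -9*a^2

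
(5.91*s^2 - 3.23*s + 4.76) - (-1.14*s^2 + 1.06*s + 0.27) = 7.05*s^2 - 4.29*s + 4.49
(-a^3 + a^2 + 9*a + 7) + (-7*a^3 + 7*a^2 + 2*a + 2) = -8*a^3 + 8*a^2 + 11*a + 9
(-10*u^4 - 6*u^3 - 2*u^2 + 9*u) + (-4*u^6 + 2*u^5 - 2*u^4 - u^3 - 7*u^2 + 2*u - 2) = -4*u^6 + 2*u^5 - 12*u^4 - 7*u^3 - 9*u^2 + 11*u - 2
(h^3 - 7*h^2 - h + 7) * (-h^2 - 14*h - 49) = -h^5 - 7*h^4 + 50*h^3 + 350*h^2 - 49*h - 343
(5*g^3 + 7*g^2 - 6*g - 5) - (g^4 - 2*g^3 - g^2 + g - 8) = -g^4 + 7*g^3 + 8*g^2 - 7*g + 3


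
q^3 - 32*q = q*(q - 4*sqrt(2))*(q + 4*sqrt(2))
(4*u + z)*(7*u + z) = 28*u^2 + 11*u*z + z^2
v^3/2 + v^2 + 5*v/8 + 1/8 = (v/2 + 1/2)*(v + 1/2)^2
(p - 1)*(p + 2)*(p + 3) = p^3 + 4*p^2 + p - 6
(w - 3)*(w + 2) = w^2 - w - 6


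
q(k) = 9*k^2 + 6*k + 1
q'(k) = 18*k + 6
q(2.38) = 66.26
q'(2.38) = 48.84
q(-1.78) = 18.84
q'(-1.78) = -26.04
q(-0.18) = 0.21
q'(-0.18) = 2.76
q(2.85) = 91.20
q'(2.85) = 57.30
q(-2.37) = 37.33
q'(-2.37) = -36.66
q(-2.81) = 55.20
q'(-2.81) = -44.58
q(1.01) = 16.24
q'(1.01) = 24.18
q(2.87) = 92.35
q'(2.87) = 57.66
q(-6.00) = 289.00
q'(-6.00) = -102.00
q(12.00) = 1369.00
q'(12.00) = 222.00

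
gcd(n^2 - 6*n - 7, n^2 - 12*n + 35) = n - 7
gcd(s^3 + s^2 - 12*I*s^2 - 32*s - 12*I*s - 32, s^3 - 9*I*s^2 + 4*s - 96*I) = s^2 - 12*I*s - 32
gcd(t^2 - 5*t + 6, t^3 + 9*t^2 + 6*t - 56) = t - 2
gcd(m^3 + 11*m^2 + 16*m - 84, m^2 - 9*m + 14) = m - 2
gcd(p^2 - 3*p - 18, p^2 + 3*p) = p + 3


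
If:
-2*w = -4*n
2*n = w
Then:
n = w/2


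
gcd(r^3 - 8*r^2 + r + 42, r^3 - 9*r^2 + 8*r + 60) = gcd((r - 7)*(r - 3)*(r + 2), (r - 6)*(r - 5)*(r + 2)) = r + 2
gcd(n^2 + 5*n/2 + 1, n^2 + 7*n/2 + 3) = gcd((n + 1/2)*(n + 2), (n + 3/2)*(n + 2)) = n + 2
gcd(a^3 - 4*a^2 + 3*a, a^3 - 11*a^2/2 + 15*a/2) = a^2 - 3*a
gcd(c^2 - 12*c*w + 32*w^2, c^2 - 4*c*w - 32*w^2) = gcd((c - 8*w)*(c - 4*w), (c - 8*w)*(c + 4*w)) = -c + 8*w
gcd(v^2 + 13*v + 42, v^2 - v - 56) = v + 7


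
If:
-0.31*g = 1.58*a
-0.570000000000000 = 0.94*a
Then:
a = -0.61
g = 3.09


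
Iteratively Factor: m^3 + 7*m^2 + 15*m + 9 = (m + 1)*(m^2 + 6*m + 9) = (m + 1)*(m + 3)*(m + 3)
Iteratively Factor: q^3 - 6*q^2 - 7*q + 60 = (q - 5)*(q^2 - q - 12) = (q - 5)*(q - 4)*(q + 3)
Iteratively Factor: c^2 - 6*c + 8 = (c - 4)*(c - 2)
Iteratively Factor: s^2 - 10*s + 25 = (s - 5)*(s - 5)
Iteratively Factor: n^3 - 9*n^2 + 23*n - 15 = (n - 3)*(n^2 - 6*n + 5) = (n - 3)*(n - 1)*(n - 5)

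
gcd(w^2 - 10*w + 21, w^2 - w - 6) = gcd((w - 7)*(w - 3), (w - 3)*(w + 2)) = w - 3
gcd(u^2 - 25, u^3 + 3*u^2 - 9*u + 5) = u + 5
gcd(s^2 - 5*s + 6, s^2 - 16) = 1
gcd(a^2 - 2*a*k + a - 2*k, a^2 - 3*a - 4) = a + 1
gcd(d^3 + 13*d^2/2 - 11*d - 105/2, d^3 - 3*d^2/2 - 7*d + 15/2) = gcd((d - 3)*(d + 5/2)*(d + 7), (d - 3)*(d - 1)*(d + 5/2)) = d^2 - d/2 - 15/2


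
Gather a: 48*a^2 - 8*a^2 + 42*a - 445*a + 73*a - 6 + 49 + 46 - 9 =40*a^2 - 330*a + 80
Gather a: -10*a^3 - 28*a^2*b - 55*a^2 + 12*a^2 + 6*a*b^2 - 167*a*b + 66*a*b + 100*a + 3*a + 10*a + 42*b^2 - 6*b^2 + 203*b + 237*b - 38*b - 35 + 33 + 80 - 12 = -10*a^3 + a^2*(-28*b - 43) + a*(6*b^2 - 101*b + 113) + 36*b^2 + 402*b + 66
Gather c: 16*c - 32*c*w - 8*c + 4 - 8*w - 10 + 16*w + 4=c*(8 - 32*w) + 8*w - 2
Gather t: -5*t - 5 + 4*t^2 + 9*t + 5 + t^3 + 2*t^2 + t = t^3 + 6*t^2 + 5*t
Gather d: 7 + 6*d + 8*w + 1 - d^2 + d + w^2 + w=-d^2 + 7*d + w^2 + 9*w + 8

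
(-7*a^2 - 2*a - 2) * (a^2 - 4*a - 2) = -7*a^4 + 26*a^3 + 20*a^2 + 12*a + 4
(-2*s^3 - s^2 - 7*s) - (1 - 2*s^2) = -2*s^3 + s^2 - 7*s - 1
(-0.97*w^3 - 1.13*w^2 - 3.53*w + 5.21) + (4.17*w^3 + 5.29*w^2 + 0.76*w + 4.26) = 3.2*w^3 + 4.16*w^2 - 2.77*w + 9.47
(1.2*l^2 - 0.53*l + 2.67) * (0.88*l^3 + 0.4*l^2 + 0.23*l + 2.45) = 1.056*l^5 + 0.0135999999999999*l^4 + 2.4136*l^3 + 3.8861*l^2 - 0.6844*l + 6.5415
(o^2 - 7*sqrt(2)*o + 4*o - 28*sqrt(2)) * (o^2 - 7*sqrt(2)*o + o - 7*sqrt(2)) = o^4 - 14*sqrt(2)*o^3 + 5*o^3 - 70*sqrt(2)*o^2 + 102*o^2 - 56*sqrt(2)*o + 490*o + 392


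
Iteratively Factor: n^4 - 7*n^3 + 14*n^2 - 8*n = (n - 2)*(n^3 - 5*n^2 + 4*n) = (n - 2)*(n - 1)*(n^2 - 4*n) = n*(n - 2)*(n - 1)*(n - 4)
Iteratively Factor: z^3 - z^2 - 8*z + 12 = (z + 3)*(z^2 - 4*z + 4) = (z - 2)*(z + 3)*(z - 2)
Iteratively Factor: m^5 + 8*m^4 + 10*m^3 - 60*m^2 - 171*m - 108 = (m + 1)*(m^4 + 7*m^3 + 3*m^2 - 63*m - 108) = (m + 1)*(m + 4)*(m^3 + 3*m^2 - 9*m - 27) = (m + 1)*(m + 3)*(m + 4)*(m^2 - 9) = (m + 1)*(m + 3)^2*(m + 4)*(m - 3)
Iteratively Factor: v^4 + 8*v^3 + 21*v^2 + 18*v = (v + 3)*(v^3 + 5*v^2 + 6*v) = v*(v + 3)*(v^2 + 5*v + 6) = v*(v + 2)*(v + 3)*(v + 3)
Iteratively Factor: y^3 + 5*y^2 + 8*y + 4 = (y + 2)*(y^2 + 3*y + 2) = (y + 1)*(y + 2)*(y + 2)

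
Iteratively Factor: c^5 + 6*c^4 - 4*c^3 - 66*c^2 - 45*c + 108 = (c + 3)*(c^4 + 3*c^3 - 13*c^2 - 27*c + 36) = (c + 3)^2*(c^3 - 13*c + 12) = (c - 3)*(c + 3)^2*(c^2 + 3*c - 4) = (c - 3)*(c - 1)*(c + 3)^2*(c + 4)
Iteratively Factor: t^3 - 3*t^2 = (t)*(t^2 - 3*t) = t^2*(t - 3)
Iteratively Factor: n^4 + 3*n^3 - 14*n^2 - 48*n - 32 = (n - 4)*(n^3 + 7*n^2 + 14*n + 8) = (n - 4)*(n + 2)*(n^2 + 5*n + 4) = (n - 4)*(n + 1)*(n + 2)*(n + 4)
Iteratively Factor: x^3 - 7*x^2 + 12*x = (x)*(x^2 - 7*x + 12) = x*(x - 4)*(x - 3)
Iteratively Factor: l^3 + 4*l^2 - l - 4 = (l + 4)*(l^2 - 1) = (l - 1)*(l + 4)*(l + 1)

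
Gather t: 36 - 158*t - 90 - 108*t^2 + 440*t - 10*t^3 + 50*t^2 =-10*t^3 - 58*t^2 + 282*t - 54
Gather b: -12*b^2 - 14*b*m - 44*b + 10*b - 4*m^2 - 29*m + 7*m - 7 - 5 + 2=-12*b^2 + b*(-14*m - 34) - 4*m^2 - 22*m - 10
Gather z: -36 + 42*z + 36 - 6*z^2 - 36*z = -6*z^2 + 6*z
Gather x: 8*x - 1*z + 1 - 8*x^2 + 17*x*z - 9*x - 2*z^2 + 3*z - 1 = -8*x^2 + x*(17*z - 1) - 2*z^2 + 2*z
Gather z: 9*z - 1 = 9*z - 1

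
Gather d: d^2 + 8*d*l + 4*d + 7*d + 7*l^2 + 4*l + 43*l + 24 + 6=d^2 + d*(8*l + 11) + 7*l^2 + 47*l + 30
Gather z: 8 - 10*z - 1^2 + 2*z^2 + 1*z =2*z^2 - 9*z + 7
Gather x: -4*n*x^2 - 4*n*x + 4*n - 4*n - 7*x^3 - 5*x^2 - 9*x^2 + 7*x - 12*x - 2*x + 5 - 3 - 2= -7*x^3 + x^2*(-4*n - 14) + x*(-4*n - 7)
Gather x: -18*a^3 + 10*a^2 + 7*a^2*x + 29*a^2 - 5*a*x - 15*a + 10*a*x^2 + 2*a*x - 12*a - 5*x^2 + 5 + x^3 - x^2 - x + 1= -18*a^3 + 39*a^2 - 27*a + x^3 + x^2*(10*a - 6) + x*(7*a^2 - 3*a - 1) + 6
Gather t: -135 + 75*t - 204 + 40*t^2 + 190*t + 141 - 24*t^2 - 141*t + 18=16*t^2 + 124*t - 180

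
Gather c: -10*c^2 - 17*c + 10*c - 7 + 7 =-10*c^2 - 7*c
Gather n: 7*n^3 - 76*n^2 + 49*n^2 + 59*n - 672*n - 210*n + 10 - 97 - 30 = 7*n^3 - 27*n^2 - 823*n - 117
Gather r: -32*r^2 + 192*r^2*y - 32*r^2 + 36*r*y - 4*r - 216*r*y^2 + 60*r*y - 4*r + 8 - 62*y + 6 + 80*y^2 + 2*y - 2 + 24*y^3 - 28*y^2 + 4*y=r^2*(192*y - 64) + r*(-216*y^2 + 96*y - 8) + 24*y^3 + 52*y^2 - 56*y + 12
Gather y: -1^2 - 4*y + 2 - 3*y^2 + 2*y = -3*y^2 - 2*y + 1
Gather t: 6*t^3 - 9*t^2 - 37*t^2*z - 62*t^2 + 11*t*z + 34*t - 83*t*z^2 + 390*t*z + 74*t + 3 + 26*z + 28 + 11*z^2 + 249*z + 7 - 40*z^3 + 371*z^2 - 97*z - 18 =6*t^3 + t^2*(-37*z - 71) + t*(-83*z^2 + 401*z + 108) - 40*z^3 + 382*z^2 + 178*z + 20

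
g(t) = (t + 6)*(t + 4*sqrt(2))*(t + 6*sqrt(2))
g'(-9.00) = 13.29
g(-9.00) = -5.16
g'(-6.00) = -0.85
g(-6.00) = 0.00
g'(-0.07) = 130.05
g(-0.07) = 278.80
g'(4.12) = 349.75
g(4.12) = 1247.19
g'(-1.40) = 82.33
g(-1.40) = 138.74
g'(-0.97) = 96.60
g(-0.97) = 177.17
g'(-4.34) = 14.53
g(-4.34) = 9.06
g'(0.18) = 140.20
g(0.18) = 312.57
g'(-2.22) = 58.21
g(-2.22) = 81.39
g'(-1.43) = 81.38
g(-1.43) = 136.28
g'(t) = (t + 6)*(t + 4*sqrt(2)) + (t + 6)*(t + 6*sqrt(2)) + (t + 4*sqrt(2))*(t + 6*sqrt(2)) = 3*t^2 + 12*t + 20*sqrt(2)*t + 48 + 60*sqrt(2)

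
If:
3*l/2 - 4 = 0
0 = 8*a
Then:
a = 0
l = 8/3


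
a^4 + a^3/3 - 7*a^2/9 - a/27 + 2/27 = (a - 2/3)*(a - 1/3)*(a + 1/3)*(a + 1)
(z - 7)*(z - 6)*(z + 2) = z^3 - 11*z^2 + 16*z + 84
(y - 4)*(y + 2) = y^2 - 2*y - 8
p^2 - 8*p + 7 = (p - 7)*(p - 1)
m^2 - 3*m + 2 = (m - 2)*(m - 1)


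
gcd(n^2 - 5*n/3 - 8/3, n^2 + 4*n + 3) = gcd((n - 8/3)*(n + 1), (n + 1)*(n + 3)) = n + 1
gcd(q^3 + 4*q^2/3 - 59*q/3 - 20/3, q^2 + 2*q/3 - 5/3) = 1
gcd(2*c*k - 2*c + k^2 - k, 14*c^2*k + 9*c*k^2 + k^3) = 2*c + k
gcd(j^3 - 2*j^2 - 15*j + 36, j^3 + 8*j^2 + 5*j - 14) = 1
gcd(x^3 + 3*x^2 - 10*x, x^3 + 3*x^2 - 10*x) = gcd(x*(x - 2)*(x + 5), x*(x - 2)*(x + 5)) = x^3 + 3*x^2 - 10*x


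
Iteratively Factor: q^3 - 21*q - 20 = (q - 5)*(q^2 + 5*q + 4) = (q - 5)*(q + 4)*(q + 1)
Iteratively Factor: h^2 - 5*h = (h - 5)*(h)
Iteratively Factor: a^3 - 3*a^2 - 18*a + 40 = (a - 2)*(a^2 - a - 20) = (a - 5)*(a - 2)*(a + 4)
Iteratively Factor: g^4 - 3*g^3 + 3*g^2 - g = (g - 1)*(g^3 - 2*g^2 + g) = g*(g - 1)*(g^2 - 2*g + 1) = g*(g - 1)^2*(g - 1)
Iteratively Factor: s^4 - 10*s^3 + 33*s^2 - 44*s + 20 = (s - 5)*(s^3 - 5*s^2 + 8*s - 4) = (s - 5)*(s - 2)*(s^2 - 3*s + 2) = (s - 5)*(s - 2)*(s - 1)*(s - 2)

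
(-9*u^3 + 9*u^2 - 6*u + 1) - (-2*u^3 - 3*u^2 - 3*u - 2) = -7*u^3 + 12*u^2 - 3*u + 3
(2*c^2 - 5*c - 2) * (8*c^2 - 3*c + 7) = 16*c^4 - 46*c^3 + 13*c^2 - 29*c - 14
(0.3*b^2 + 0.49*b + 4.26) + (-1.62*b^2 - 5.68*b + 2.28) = -1.32*b^2 - 5.19*b + 6.54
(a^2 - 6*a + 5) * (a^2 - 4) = a^4 - 6*a^3 + a^2 + 24*a - 20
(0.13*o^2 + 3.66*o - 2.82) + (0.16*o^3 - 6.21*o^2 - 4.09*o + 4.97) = 0.16*o^3 - 6.08*o^2 - 0.43*o + 2.15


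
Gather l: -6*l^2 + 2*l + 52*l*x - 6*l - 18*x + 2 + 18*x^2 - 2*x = -6*l^2 + l*(52*x - 4) + 18*x^2 - 20*x + 2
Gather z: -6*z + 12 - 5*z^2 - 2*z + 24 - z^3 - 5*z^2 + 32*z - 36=-z^3 - 10*z^2 + 24*z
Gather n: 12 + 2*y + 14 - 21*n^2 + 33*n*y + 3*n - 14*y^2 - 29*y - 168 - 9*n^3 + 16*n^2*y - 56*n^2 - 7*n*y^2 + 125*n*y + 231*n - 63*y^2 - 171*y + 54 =-9*n^3 + n^2*(16*y - 77) + n*(-7*y^2 + 158*y + 234) - 77*y^2 - 198*y - 88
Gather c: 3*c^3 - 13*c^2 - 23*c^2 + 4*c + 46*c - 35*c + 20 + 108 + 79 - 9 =3*c^3 - 36*c^2 + 15*c + 198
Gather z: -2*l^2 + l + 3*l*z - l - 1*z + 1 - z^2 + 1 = -2*l^2 - z^2 + z*(3*l - 1) + 2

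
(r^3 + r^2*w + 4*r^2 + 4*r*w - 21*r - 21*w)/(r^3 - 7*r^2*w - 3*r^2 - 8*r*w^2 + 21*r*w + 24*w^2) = (r + 7)/(r - 8*w)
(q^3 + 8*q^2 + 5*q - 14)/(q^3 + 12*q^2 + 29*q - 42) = (q + 2)/(q + 6)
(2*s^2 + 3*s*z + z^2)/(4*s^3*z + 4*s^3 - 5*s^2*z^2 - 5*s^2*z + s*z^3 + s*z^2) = (2*s^2 + 3*s*z + z^2)/(s*(4*s^2*z + 4*s^2 - 5*s*z^2 - 5*s*z + z^3 + z^2))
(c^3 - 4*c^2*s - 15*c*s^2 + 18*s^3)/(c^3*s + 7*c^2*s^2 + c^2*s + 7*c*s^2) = (c^3 - 4*c^2*s - 15*c*s^2 + 18*s^3)/(c*s*(c^2 + 7*c*s + c + 7*s))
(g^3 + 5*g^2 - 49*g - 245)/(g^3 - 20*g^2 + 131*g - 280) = (g^2 + 12*g + 35)/(g^2 - 13*g + 40)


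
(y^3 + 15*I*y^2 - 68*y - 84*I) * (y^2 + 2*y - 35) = y^5 + 2*y^4 + 15*I*y^4 - 103*y^3 + 30*I*y^3 - 136*y^2 - 609*I*y^2 + 2380*y - 168*I*y + 2940*I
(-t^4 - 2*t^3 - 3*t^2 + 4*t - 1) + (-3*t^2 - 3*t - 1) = -t^4 - 2*t^3 - 6*t^2 + t - 2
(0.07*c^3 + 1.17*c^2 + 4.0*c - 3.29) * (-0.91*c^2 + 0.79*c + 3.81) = -0.0637*c^5 - 1.0094*c^4 - 2.449*c^3 + 10.6116*c^2 + 12.6409*c - 12.5349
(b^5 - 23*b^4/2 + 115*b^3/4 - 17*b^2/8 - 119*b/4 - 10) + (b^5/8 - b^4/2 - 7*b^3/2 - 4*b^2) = 9*b^5/8 - 12*b^4 + 101*b^3/4 - 49*b^2/8 - 119*b/4 - 10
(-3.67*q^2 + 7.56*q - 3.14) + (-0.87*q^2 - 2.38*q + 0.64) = -4.54*q^2 + 5.18*q - 2.5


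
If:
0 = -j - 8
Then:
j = -8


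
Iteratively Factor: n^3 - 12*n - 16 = (n + 2)*(n^2 - 2*n - 8) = (n + 2)^2*(n - 4)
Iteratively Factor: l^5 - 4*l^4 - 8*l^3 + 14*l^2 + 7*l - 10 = (l - 5)*(l^4 + l^3 - 3*l^2 - l + 2) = (l - 5)*(l - 1)*(l^3 + 2*l^2 - l - 2) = (l - 5)*(l - 1)^2*(l^2 + 3*l + 2) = (l - 5)*(l - 1)^2*(l + 2)*(l + 1)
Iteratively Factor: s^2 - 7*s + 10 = (s - 2)*(s - 5)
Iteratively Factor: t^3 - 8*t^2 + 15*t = (t - 3)*(t^2 - 5*t) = t*(t - 3)*(t - 5)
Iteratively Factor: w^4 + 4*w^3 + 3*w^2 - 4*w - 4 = (w + 2)*(w^3 + 2*w^2 - w - 2) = (w + 1)*(w + 2)*(w^2 + w - 2) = (w + 1)*(w + 2)^2*(w - 1)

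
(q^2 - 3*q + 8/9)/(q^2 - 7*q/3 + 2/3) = (q - 8/3)/(q - 2)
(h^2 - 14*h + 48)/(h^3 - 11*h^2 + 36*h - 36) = (h - 8)/(h^2 - 5*h + 6)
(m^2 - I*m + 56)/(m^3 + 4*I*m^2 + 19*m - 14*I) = (m - 8*I)/(m^2 - 3*I*m - 2)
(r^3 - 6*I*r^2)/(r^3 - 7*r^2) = (r - 6*I)/(r - 7)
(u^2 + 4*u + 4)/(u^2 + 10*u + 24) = (u^2 + 4*u + 4)/(u^2 + 10*u + 24)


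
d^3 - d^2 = d^2*(d - 1)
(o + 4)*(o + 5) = o^2 + 9*o + 20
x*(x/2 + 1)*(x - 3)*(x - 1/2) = x^4/2 - 3*x^3/4 - 11*x^2/4 + 3*x/2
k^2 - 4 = (k - 2)*(k + 2)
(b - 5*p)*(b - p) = b^2 - 6*b*p + 5*p^2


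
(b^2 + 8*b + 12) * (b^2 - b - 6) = b^4 + 7*b^3 - 2*b^2 - 60*b - 72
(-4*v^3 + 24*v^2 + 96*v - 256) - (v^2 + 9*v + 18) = -4*v^3 + 23*v^2 + 87*v - 274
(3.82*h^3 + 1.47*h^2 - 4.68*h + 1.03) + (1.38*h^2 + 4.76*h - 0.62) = 3.82*h^3 + 2.85*h^2 + 0.0800000000000001*h + 0.41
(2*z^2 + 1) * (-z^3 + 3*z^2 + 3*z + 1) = -2*z^5 + 6*z^4 + 5*z^3 + 5*z^2 + 3*z + 1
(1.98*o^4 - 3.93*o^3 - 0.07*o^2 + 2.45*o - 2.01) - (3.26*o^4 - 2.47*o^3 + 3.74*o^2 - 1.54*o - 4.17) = -1.28*o^4 - 1.46*o^3 - 3.81*o^2 + 3.99*o + 2.16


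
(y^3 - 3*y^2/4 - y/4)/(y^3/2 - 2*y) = (4*y^2 - 3*y - 1)/(2*(y^2 - 4))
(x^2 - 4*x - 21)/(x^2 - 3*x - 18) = (x - 7)/(x - 6)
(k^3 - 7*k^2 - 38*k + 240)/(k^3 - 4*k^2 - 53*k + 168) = (k^2 + k - 30)/(k^2 + 4*k - 21)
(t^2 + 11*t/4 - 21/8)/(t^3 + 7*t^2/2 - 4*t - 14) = (t - 3/4)/(t^2 - 4)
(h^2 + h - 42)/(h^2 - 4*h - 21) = (-h^2 - h + 42)/(-h^2 + 4*h + 21)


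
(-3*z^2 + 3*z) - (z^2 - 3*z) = -4*z^2 + 6*z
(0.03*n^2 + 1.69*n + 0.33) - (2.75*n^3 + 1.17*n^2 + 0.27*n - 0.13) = -2.75*n^3 - 1.14*n^2 + 1.42*n + 0.46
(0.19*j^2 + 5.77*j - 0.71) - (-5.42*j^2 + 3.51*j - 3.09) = 5.61*j^2 + 2.26*j + 2.38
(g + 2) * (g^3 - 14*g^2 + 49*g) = g^4 - 12*g^3 + 21*g^2 + 98*g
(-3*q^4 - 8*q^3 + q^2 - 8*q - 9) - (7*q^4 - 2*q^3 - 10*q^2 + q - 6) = -10*q^4 - 6*q^3 + 11*q^2 - 9*q - 3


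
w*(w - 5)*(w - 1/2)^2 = w^4 - 6*w^3 + 21*w^2/4 - 5*w/4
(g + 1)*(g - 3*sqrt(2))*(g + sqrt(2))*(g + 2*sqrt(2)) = g^4 + g^3 - 14*g^2 - 12*sqrt(2)*g - 14*g - 12*sqrt(2)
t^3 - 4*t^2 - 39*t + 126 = (t - 7)*(t - 3)*(t + 6)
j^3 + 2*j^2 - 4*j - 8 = (j - 2)*(j + 2)^2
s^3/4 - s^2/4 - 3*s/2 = s*(s/4 + 1/2)*(s - 3)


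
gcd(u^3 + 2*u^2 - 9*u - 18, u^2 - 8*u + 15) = u - 3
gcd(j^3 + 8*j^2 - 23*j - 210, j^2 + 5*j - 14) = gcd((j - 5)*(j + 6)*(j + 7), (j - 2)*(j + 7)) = j + 7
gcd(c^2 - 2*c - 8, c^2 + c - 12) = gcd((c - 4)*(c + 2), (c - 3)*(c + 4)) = 1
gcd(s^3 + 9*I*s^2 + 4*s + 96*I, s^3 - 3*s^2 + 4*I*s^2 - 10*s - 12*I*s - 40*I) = s + 4*I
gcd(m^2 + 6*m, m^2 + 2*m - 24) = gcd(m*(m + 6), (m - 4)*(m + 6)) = m + 6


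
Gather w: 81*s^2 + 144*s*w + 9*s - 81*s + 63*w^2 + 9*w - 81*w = 81*s^2 - 72*s + 63*w^2 + w*(144*s - 72)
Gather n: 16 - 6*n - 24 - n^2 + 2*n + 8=-n^2 - 4*n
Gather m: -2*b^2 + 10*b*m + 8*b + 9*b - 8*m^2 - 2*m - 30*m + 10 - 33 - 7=-2*b^2 + 17*b - 8*m^2 + m*(10*b - 32) - 30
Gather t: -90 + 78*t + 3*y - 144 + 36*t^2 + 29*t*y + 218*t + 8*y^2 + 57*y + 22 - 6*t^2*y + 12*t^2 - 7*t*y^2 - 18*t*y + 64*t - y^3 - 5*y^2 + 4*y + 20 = t^2*(48 - 6*y) + t*(-7*y^2 + 11*y + 360) - y^3 + 3*y^2 + 64*y - 192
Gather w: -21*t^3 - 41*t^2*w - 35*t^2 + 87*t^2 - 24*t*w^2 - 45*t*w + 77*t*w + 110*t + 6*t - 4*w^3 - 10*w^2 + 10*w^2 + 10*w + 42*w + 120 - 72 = -21*t^3 + 52*t^2 - 24*t*w^2 + 116*t - 4*w^3 + w*(-41*t^2 + 32*t + 52) + 48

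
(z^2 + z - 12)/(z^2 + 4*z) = (z - 3)/z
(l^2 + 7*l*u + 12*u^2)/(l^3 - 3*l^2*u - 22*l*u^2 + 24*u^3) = (l + 3*u)/(l^2 - 7*l*u + 6*u^2)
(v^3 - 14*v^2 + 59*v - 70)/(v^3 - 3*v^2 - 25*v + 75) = (v^2 - 9*v + 14)/(v^2 + 2*v - 15)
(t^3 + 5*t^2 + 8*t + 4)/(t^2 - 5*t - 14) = (t^2 + 3*t + 2)/(t - 7)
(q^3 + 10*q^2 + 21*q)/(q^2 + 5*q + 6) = q*(q + 7)/(q + 2)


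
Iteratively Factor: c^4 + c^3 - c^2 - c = (c)*(c^3 + c^2 - c - 1) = c*(c - 1)*(c^2 + 2*c + 1) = c*(c - 1)*(c + 1)*(c + 1)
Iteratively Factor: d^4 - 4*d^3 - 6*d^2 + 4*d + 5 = (d + 1)*(d^3 - 5*d^2 - d + 5) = (d + 1)^2*(d^2 - 6*d + 5) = (d - 5)*(d + 1)^2*(d - 1)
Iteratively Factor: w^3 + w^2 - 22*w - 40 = (w - 5)*(w^2 + 6*w + 8) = (w - 5)*(w + 4)*(w + 2)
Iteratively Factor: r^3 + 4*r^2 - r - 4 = (r + 1)*(r^2 + 3*r - 4) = (r + 1)*(r + 4)*(r - 1)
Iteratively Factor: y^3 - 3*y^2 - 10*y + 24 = (y - 4)*(y^2 + y - 6) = (y - 4)*(y - 2)*(y + 3)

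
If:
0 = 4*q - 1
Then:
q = 1/4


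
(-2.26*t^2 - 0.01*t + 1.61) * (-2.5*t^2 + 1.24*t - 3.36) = 5.65*t^4 - 2.7774*t^3 + 3.5562*t^2 + 2.03*t - 5.4096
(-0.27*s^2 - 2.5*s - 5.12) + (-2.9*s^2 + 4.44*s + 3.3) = -3.17*s^2 + 1.94*s - 1.82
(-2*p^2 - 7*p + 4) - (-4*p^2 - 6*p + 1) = 2*p^2 - p + 3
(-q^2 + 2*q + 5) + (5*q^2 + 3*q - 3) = 4*q^2 + 5*q + 2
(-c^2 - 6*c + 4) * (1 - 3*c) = 3*c^3 + 17*c^2 - 18*c + 4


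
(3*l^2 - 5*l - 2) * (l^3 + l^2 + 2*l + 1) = 3*l^5 - 2*l^4 - l^3 - 9*l^2 - 9*l - 2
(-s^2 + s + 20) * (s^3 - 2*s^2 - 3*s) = -s^5 + 3*s^4 + 21*s^3 - 43*s^2 - 60*s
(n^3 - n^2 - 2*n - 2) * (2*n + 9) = 2*n^4 + 7*n^3 - 13*n^2 - 22*n - 18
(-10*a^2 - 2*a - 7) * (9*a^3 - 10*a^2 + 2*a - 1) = -90*a^5 + 82*a^4 - 63*a^3 + 76*a^2 - 12*a + 7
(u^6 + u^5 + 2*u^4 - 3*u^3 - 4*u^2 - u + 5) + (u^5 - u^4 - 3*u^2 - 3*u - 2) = u^6 + 2*u^5 + u^4 - 3*u^3 - 7*u^2 - 4*u + 3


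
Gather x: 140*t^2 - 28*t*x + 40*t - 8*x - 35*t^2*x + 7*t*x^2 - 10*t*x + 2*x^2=140*t^2 + 40*t + x^2*(7*t + 2) + x*(-35*t^2 - 38*t - 8)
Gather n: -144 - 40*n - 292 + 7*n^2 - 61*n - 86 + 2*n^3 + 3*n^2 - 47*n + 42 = 2*n^3 + 10*n^2 - 148*n - 480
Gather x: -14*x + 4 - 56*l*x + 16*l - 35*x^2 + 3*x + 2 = 16*l - 35*x^2 + x*(-56*l - 11) + 6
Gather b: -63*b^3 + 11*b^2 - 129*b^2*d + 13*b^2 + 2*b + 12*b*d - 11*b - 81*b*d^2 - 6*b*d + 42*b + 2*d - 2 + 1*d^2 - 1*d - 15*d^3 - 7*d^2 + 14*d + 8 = -63*b^3 + b^2*(24 - 129*d) + b*(-81*d^2 + 6*d + 33) - 15*d^3 - 6*d^2 + 15*d + 6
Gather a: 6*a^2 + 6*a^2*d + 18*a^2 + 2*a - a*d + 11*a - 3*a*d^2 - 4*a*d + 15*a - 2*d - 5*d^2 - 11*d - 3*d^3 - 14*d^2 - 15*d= a^2*(6*d + 24) + a*(-3*d^2 - 5*d + 28) - 3*d^3 - 19*d^2 - 28*d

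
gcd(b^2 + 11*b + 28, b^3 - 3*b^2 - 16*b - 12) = 1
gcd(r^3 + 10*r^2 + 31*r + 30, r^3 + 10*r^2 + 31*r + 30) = r^3 + 10*r^2 + 31*r + 30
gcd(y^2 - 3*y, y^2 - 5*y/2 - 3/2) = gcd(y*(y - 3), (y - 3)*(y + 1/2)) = y - 3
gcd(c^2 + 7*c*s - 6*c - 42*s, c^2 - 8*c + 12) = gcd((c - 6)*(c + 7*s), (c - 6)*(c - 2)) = c - 6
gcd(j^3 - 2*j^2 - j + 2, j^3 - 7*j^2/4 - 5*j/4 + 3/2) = j^2 - j - 2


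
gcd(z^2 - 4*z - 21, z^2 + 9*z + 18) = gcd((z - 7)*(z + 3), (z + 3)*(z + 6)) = z + 3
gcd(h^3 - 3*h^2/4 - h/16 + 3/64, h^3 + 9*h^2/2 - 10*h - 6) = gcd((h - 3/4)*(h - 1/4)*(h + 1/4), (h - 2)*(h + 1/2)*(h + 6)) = 1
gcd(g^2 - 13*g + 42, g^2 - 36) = g - 6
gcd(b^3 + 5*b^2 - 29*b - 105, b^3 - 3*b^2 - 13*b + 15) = b^2 - 2*b - 15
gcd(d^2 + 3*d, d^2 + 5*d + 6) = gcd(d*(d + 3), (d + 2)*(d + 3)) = d + 3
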